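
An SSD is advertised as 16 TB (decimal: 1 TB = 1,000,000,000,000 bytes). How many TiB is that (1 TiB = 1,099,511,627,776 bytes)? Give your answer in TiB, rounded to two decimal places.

14.55 TiB

16 TB = 16 × 10^12 bytes = 16,000,000,000,000 bytes
1 TiB = 2^40 bytes = 1,099,511,627,776 bytes
16,000,000,000,000 / 1,099,511,627,776 = 14.55 TiB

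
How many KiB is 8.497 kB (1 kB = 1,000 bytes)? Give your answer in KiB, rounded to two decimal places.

8.497 kB = 8.497 × 10^3 bytes = 8,497 bytes
1 KiB = 1,024 bytes
8,497 / 1,024 = 8.30 KiB

8.30 KiB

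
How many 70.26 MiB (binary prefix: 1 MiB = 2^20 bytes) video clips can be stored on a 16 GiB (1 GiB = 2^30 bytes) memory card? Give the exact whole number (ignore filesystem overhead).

233

Capacity: 16 GiB = 17,179,869,184 bytes
Per item: 70.26 MiB = 73,672,949.76 bytes
⌊17,179,869,184 / 73,672,949.76⌋ = 233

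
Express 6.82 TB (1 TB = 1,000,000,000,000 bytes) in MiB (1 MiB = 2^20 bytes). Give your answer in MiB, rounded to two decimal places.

6,504,058.84 MiB

6.82 TB × 1,000,000,000,000 bytes/TB = 6,820,000,000,000 bytes
1 MiB = 1,048,576 bytes
6,820,000,000,000 / 1,048,576 = 6,504,058.84 MiB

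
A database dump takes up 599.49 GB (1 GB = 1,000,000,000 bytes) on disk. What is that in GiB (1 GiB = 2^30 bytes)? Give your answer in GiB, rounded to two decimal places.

599.49 GB × 1,000,000,000 bytes/GB = 599,490,000,000 bytes
1 GiB = 1,073,741,824 bytes
599,490,000,000 / 1,073,741,824 = 558.32 GiB

558.32 GiB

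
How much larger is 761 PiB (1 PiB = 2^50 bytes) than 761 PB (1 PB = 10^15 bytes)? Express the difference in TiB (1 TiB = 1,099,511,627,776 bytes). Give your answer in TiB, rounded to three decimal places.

761 PiB = 761 × 1,125,899,906,842,624 = 856,809,829,107,236,864 bytes
761 PB = 761 × 1,000,000,000,000,000 = 761,000,000,000,000,000 bytes
difference = 95,809,829,107,236,864 bytes
95,809,829,107,236,864 / 1,099,511,627,776 = 87,138.532 TiB

87,138.532 TiB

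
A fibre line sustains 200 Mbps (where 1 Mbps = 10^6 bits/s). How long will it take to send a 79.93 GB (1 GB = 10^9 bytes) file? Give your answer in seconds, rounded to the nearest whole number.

79.93 GB = 79,930,000,000 bytes = 639,440,000,000 bits
200 Mbps = 200,000,000 bits/s
time = 639,440,000,000 / 200,000,000 = 3,197 s

3,197 seconds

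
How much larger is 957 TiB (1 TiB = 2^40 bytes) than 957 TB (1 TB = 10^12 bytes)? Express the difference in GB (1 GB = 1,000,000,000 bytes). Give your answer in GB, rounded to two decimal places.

957 TiB = 957 × 1,099,511,627,776 = 1,052,232,627,781,632 bytes
957 TB = 957 × 1,000,000,000,000 = 957,000,000,000,000 bytes
difference = 95,232,627,781,632 bytes
95,232,627,781,632 / 1,000,000,000 = 95,232.63 GB

95,232.63 GB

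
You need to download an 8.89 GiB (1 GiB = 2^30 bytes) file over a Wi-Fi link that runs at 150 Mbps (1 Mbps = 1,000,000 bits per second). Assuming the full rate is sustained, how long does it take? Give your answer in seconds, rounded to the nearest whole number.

509 seconds

8.89 GiB = 9,545,564,815.36 bytes = 76,364,518,522.88 bits
150 Mbps = 150,000,000 bits/s
time = 76,364,518,522.88 / 150,000,000 = 509 s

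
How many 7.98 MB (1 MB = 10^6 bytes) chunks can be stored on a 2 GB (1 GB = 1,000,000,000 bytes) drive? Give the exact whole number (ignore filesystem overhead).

250

Capacity: 2 GB = 2,000,000,000 bytes
Per item: 7.98 MB = 7,980,000 bytes
⌊2,000,000,000 / 7,980,000⌋ = 250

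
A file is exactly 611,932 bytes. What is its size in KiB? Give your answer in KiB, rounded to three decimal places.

597.590 KiB

611,932 bytes given.
1 KiB = 1,024 bytes
611,932 / 1,024 = 597.590 KiB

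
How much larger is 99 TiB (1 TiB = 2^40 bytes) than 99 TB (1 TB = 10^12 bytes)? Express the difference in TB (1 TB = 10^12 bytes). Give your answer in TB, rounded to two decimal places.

9.85 TB

99 TiB = 99 × 1,099,511,627,776 = 108,851,651,149,824 bytes
99 TB = 99 × 1,000,000,000,000 = 99,000,000,000,000 bytes
difference = 9,851,651,149,824 bytes
9,851,651,149,824 / 1,000,000,000,000 = 9.85 TB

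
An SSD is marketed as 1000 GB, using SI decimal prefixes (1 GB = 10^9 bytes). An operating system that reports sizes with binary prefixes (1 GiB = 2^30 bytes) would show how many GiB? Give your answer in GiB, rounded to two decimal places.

931.32 GiB

1000 GB = 1000 × 10^9 bytes = 1,000,000,000,000 bytes
1 GiB = 2^30 bytes = 1,073,741,824 bytes
1,000,000,000,000 / 1,073,741,824 = 931.32 GiB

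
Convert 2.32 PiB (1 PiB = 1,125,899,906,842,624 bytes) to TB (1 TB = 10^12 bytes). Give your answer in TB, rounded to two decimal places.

2.32 PiB = 2.32 × 2^50 bytes = 2,612,087,783,874,887.68 bytes
1 TB = 1,000,000,000,000 bytes
2,612,087,783,874,887.68 / 1,000,000,000,000 = 2,612.09 TB

2,612.09 TB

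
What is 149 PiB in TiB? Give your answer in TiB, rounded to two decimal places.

152,576.00 TiB

149 PiB × 1,125,899,906,842,624 bytes/PiB = 167,759,086,119,550,976 bytes
1 TiB = 1,099,511,627,776 bytes
167,759,086,119,550,976 / 1,099,511,627,776 = 152,576.00 TiB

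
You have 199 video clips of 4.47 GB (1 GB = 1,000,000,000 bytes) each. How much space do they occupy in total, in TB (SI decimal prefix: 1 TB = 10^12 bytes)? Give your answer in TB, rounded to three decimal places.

Total = 199 × 4.47 GB = 889.53 GB
= 889.53 × 1,000,000,000 bytes = 889,530,000,000 bytes
1 TB = 1,000,000,000,000 bytes
889,530,000,000 / 1,000,000,000,000 = 0.890 TB

0.890 TB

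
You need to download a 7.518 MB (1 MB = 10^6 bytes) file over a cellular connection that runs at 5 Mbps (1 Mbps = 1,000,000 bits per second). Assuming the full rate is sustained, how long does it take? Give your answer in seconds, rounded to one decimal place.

7.518 MB = 7,518,000 bytes = 60,144,000 bits
5 Mbps = 5,000,000 bits/s
time = 60,144,000 / 5,000,000 = 12.0 s

12.0 seconds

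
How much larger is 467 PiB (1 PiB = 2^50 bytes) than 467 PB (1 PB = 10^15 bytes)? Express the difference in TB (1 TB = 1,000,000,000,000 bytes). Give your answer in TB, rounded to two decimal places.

467 PiB = 467 × 1,125,899,906,842,624 = 525,795,256,495,505,408 bytes
467 PB = 467 × 1,000,000,000,000,000 = 467,000,000,000,000,000 bytes
difference = 58,795,256,495,505,408 bytes
58,795,256,495,505,408 / 1,000,000,000,000 = 58,795.26 TB

58,795.26 TB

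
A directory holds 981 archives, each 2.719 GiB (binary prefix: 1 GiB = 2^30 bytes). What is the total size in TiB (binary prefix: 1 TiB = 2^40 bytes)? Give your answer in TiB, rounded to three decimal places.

Total = 981 × 2.719 GiB = 2667.339 GiB
= 2667.339 × 1,073,741,824 bytes = 2,864,033,443,086.336 bytes
1 TiB = 1,099,511,627,776 bytes
2,864,033,443,086.336 / 1,099,511,627,776 = 2.605 TiB

2.605 TiB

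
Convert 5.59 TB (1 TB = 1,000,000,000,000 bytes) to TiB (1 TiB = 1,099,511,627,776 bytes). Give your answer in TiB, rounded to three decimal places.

5.084 TiB

5.59 TB × 1,000,000,000,000 bytes/TB = 5,590,000,000,000 bytes
1 TiB = 1,099,511,627,776 bytes
5,590,000,000,000 / 1,099,511,627,776 = 5.084 TiB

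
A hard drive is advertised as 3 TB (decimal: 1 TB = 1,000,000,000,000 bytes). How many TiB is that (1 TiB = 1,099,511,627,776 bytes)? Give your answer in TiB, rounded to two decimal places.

3 TB = 3 × 10^12 bytes = 3,000,000,000,000 bytes
1 TiB = 2^40 bytes = 1,099,511,627,776 bytes
3,000,000,000,000 / 1,099,511,627,776 = 2.73 TiB

2.73 TiB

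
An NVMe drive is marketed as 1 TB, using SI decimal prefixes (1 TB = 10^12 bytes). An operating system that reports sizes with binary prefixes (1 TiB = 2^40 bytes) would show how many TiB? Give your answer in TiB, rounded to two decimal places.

0.91 TiB

1 TB = 1 × 10^12 bytes = 1,000,000,000,000 bytes
1 TiB = 1,099,511,627,776 bytes
1,000,000,000,000 / 1,099,511,627,776 = 0.91 TiB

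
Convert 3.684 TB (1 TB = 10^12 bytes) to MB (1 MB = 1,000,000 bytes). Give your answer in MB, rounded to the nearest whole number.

3,684,000 MB

3.684 TB × 1,000,000,000,000 bytes/TB = 3,684,000,000,000 bytes
1 MB = 10^6 bytes = 1,000,000 bytes
3,684,000,000,000 / 1,000,000 = 3,684,000 MB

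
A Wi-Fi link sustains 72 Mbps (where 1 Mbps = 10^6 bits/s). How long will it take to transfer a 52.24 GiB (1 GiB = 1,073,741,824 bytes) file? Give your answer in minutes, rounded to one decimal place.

103.9 minutes

52.24 GiB = 56,092,272,885.76 bytes = 448,738,183,086.08 bits
72 Mbps = 72,000,000 bits/s
time = 448,738,183,086.08 / 72,000,000 = 6,232.47 s
6,232.47 s / 60 = 103.9 minutes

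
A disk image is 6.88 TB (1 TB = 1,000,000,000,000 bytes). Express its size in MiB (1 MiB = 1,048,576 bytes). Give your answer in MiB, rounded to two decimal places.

6,561,279.30 MiB

6.88 TB = 6.88 × 10^12 bytes = 6,880,000,000,000 bytes
1 MiB = 1,048,576 bytes
6,880,000,000,000 / 1,048,576 = 6,561,279.30 MiB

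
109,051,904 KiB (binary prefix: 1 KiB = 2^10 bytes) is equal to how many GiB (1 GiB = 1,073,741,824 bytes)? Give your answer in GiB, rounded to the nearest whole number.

109,051,904 KiB × 1,024 bytes/KiB = 111,669,149,696 bytes
1 GiB = 2^30 bytes = 1,073,741,824 bytes
111,669,149,696 / 1,073,741,824 = 104 GiB

104 GiB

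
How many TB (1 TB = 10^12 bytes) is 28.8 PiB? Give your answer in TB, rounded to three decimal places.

32,425.917 TB

28.8 PiB × 1,125,899,906,842,624 bytes/PiB = 32,425,917,317,067,571.2 bytes
1 TB = 1,000,000,000,000 bytes
32,425,917,317,067,571.2 / 1,000,000,000,000 = 32,425.917 TB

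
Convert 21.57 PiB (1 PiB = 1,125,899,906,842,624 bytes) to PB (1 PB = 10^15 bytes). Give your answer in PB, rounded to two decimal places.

21.57 PiB × 1,125,899,906,842,624 bytes/PiB = 24,285,660,990,595,399.68 bytes
1 PB = 1,000,000,000,000,000 bytes
24,285,660,990,595,399.68 / 1,000,000,000,000,000 = 24.29 PB

24.29 PB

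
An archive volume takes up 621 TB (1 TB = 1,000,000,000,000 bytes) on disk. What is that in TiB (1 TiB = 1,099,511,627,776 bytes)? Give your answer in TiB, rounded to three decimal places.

564.796 TiB

621 TB × 1,000,000,000,000 bytes/TB = 621,000,000,000,000 bytes
1 TiB = 1,099,511,627,776 bytes
621,000,000,000,000 / 1,099,511,627,776 = 564.796 TiB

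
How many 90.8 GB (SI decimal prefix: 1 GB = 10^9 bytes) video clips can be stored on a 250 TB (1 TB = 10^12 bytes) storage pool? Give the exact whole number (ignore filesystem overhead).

2,753

Capacity: 250 TB = 250,000,000,000,000 bytes
Per item: 90.8 GB = 90,800,000,000 bytes
⌊250,000,000,000,000 / 90,800,000,000⌋ = 2,753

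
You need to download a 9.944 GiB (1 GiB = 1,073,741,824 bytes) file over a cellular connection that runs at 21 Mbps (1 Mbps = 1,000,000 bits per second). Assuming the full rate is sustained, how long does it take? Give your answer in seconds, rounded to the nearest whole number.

9.944 GiB = 10,677,288,697.856 bytes = 85,418,309,582.848 bits
21 Mbps = 21,000,000 bits/s
time = 85,418,309,582.848 / 21,000,000 = 4,068 s

4,068 seconds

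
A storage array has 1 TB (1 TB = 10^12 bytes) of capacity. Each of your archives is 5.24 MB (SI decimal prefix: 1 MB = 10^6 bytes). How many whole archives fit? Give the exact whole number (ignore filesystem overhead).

Capacity: 1 TB = 1,000,000,000,000 bytes
Per item: 5.24 MB = 5,240,000 bytes
⌊1,000,000,000,000 / 5,240,000⌋ = 190,839

190,839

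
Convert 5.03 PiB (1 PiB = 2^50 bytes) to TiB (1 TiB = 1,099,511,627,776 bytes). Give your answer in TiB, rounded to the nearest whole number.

5.03 PiB = 5.03 × 2^50 bytes = 5,663,276,531,418,398.72 bytes
1 TiB = 2^40 bytes = 1,099,511,627,776 bytes
5,663,276,531,418,398.72 / 1,099,511,627,776 = 5,151 TiB

5,151 TiB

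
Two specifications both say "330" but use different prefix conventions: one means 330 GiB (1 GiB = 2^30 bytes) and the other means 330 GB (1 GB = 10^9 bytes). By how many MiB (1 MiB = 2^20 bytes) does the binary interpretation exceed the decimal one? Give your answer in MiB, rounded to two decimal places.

330 GiB = 330 × 1,073,741,824 = 354,334,801,920 bytes
330 GB = 330 × 1,000,000,000 = 330,000,000,000 bytes
difference = 24,334,801,920 bytes
24,334,801,920 / 1,048,576 = 23,207.48 MiB

23,207.48 MiB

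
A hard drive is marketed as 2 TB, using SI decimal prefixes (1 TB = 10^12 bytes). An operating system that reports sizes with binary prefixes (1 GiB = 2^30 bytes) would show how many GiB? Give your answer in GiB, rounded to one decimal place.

2 TB × 1,000,000,000,000 bytes/TB = 2,000,000,000,000 bytes
1 GiB = 1,073,741,824 bytes
2,000,000,000,000 / 1,073,741,824 = 1,862.6 GiB

1,862.6 GiB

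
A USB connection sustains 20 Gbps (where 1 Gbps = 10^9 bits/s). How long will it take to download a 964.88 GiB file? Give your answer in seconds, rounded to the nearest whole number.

964.88 GiB = 1,036,032,011,141.12 bytes = 8,288,256,089,128.96 bits
20 Gbps = 20,000,000,000 bits/s
time = 8,288,256,089,128.96 / 20,000,000,000 = 414 s

414 seconds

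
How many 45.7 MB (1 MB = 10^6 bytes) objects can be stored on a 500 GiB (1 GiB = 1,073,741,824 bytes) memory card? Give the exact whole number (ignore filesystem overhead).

Capacity: 500 GiB = 536,870,912,000 bytes
Per item: 45.7 MB = 45,700,000 bytes
⌊536,870,912,000 / 45,700,000⌋ = 11,747

11,747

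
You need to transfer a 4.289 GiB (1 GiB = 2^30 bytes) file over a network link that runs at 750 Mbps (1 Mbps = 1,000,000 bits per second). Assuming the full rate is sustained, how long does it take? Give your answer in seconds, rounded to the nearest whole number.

49 seconds

4.289 GiB = 4,605,278,683.136 bytes = 36,842,229,465.088 bits
750 Mbps = 750,000,000 bits/s
time = 36,842,229,465.088 / 750,000,000 = 49 s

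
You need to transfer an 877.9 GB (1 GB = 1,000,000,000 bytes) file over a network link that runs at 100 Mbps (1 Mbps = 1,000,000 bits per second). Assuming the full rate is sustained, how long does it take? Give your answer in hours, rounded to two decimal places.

19.51 hours

877.9 GB = 877,900,000,000 bytes = 7,023,200,000,000 bits
100 Mbps = 100,000,000 bits/s
time = 7,023,200,000,000 / 100,000,000 = 70,232.0000 s
70,232.0000 s / 3600 = 19.51 hours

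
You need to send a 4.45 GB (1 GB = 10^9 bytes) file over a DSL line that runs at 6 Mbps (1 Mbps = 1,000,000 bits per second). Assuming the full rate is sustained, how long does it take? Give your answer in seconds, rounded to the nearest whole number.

4.45 GB = 4,450,000,000 bytes = 35,600,000,000 bits
6 Mbps = 6,000,000 bits/s
time = 35,600,000,000 / 6,000,000 = 5,933 s

5,933 seconds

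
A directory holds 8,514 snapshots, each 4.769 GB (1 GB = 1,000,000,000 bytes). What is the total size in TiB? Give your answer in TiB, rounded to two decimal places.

Total = 8,514 × 4.769 GB = 40603.266 GB
= 40603.266 × 1,000,000,000 bytes = 40,603,266,000,000 bytes
1 TiB = 1,099,511,627,776 bytes
40,603,266,000,000 / 1,099,511,627,776 = 36.93 TiB

36.93 TiB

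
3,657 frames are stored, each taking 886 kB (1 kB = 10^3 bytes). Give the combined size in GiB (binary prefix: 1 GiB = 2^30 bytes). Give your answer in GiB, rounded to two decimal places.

Total = 3,657 × 886 kB = 3,240,102 kB
= 3,240,102 × 1,000 bytes = 3,240,102,000 bytes
1 GiB = 1,073,741,824 bytes
3,240,102,000 / 1,073,741,824 = 3.02 GiB

3.02 GiB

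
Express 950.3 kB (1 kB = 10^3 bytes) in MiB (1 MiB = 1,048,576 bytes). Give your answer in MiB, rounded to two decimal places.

950.3 kB = 950.3 × 10^3 bytes = 950,300 bytes
1 MiB = 1,048,576 bytes
950,300 / 1,048,576 = 0.91 MiB

0.91 MiB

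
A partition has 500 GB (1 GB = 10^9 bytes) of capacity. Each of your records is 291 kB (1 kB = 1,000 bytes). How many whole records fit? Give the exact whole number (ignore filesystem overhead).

1,718,213

Capacity: 500 GB = 500,000,000,000 bytes
Per item: 291 kB = 291,000 bytes
⌊500,000,000,000 / 291,000⌋ = 1,718,213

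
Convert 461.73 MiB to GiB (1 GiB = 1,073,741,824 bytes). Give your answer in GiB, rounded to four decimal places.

0.4509 GiB

461.73 MiB = 461.73 × 2^20 bytes = 484,158,996.48 bytes
1 GiB = 2^30 bytes = 1,073,741,824 bytes
484,158,996.48 / 1,073,741,824 = 0.4509 GiB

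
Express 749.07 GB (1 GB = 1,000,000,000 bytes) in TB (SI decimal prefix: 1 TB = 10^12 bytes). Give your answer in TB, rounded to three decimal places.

0.749 TB

749.07 GB = 749.07 × 10^9 bytes = 749,070,000,000 bytes
1 TB = 10^12 bytes = 1,000,000,000,000 bytes
749,070,000,000 / 1,000,000,000,000 = 0.749 TB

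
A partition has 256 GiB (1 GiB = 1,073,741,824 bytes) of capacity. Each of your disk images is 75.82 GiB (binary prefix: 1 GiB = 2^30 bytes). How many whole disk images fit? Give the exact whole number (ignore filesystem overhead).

3

Capacity: 256 GiB = 274,877,906,944 bytes
Per item: 75.82 GiB = 81,411,105,095.68 bytes
⌊274,877,906,944 / 81,411,105,095.68⌋ = 3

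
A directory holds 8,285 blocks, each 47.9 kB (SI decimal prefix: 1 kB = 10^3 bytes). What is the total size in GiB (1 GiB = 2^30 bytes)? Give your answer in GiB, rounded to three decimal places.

0.370 GiB

Total = 8,285 × 47.9 kB = 396851.5 kB
= 396851.5 × 1,000 bytes = 396,851,500 bytes
1 GiB = 1,073,741,824 bytes
396,851,500 / 1,073,741,824 = 0.370 GiB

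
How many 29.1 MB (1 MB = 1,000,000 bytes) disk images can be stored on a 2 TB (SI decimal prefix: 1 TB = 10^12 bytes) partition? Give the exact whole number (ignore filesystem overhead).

Capacity: 2 TB = 2,000,000,000,000 bytes
Per item: 29.1 MB = 29,100,000 bytes
⌊2,000,000,000,000 / 29,100,000⌋ = 68,728

68,728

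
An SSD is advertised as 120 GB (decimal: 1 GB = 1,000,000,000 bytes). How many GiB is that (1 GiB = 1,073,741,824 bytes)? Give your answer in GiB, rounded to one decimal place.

120 GB × 1,000,000,000 bytes/GB = 120,000,000,000 bytes
1 GiB = 1,073,741,824 bytes
120,000,000,000 / 1,073,741,824 = 111.8 GiB

111.8 GiB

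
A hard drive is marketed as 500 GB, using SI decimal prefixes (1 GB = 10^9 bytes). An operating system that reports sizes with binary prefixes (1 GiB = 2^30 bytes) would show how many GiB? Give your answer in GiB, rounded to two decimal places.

500 GB = 500 × 10^9 bytes = 500,000,000,000 bytes
1 GiB = 1,073,741,824 bytes
500,000,000,000 / 1,073,741,824 = 465.66 GiB

465.66 GiB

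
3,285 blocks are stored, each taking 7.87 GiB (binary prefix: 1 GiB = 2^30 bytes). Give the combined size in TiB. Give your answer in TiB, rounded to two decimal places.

25.25 TiB

Total = 3,285 × 7.87 GiB = 25852.95 GiB
= 25852.95 × 1,073,741,824 bytes = 27,759,393,688,780.8 bytes
1 TiB = 1,099,511,627,776 bytes
27,759,393,688,780.8 / 1,099,511,627,776 = 25.25 TiB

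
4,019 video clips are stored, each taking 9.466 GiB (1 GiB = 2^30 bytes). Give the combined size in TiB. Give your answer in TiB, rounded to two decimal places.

Total = 4,019 × 9.466 GiB = 38043.854 GiB
= 38043.854 × 1,073,741,824 bytes = 40,849,277,185,949.696 bytes
1 TiB = 1,099,511,627,776 bytes
40,849,277,185,949.696 / 1,099,511,627,776 = 37.15 TiB

37.15 TiB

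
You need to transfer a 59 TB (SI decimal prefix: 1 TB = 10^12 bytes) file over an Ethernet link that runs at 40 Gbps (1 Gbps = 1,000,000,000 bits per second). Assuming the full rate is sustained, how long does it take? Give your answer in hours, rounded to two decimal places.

3.28 hours

59 TB = 59,000,000,000,000 bytes = 472,000,000,000,000 bits
40 Gbps = 40,000,000,000 bits/s
time = 472,000,000,000,000 / 40,000,000,000 = 11,800.0000 s
11,800.0000 s / 3600 = 3.28 hours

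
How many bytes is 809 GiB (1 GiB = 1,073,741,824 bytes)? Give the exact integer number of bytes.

809 × 1,073,741,824 = 868,657,135,616 bytes  (1 GiB = 2^30 bytes)

868,657,135,616 bytes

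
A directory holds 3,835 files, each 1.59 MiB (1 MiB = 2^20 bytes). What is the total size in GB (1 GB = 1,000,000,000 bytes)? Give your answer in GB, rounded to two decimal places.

Total = 3,835 × 1.59 MiB = 6097.65 MiB
= 6097.65 × 1,048,576 bytes = 6,393,849,446.4 bytes
1 GB = 1,000,000,000 bytes
6,393,849,446.4 / 1,000,000,000 = 6.39 GB

6.39 GB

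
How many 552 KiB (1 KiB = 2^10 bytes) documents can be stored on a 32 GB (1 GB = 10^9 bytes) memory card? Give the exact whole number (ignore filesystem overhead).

Capacity: 32 GB = 32,000,000,000 bytes
Per item: 552 KiB = 565,248 bytes
⌊32,000,000,000 / 565,248⌋ = 56,612

56,612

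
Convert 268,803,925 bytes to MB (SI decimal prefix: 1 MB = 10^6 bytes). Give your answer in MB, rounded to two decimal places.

268.80 MB

268,803,925 bytes given.
1 MB = 1,000,000 bytes
268,803,925 / 1,000,000 = 268.80 MB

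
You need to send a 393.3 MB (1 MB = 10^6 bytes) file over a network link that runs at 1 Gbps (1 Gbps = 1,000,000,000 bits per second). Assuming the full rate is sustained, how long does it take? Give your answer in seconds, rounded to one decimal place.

3.1 seconds

393.3 MB = 393,300,000 bytes = 3,146,400,000 bits
1 Gbps = 1,000,000,000 bits/s
time = 3,146,400,000 / 1,000,000,000 = 3.1 s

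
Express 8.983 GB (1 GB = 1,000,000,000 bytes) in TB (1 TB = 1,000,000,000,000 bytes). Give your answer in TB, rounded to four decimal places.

8.983 GB = 8.983 × 10^9 bytes = 8,983,000,000 bytes
1 TB = 10^12 bytes = 1,000,000,000,000 bytes
8,983,000,000 / 1,000,000,000,000 = 0.0090 TB

0.0090 TB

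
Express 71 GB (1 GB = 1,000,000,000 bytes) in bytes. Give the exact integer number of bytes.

71 × 1,000,000,000 = 71,000,000,000 bytes

71,000,000,000 bytes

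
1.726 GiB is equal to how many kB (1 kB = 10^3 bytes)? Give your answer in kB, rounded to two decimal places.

1.726 GiB × 1,073,741,824 bytes/GiB = 1,853,278,388.224 bytes
1 kB = 1,000 bytes
1,853,278,388.224 / 1,000 = 1,853,278.39 kB

1,853,278.39 kB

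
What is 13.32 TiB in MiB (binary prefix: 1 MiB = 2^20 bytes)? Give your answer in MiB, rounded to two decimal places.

13.32 TiB × 1,099,511,627,776 bytes/TiB = 14,645,494,881,976.32 bytes
1 MiB = 1,048,576 bytes
14,645,494,881,976.32 / 1,048,576 = 13,967,032.32 MiB

13,967,032.32 MiB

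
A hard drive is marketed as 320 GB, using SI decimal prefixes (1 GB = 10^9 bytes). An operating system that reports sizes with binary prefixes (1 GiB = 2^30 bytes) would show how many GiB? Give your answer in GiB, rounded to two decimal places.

320 GB = 320 × 10^9 bytes = 320,000,000,000 bytes
1 GiB = 2^30 bytes = 1,073,741,824 bytes
320,000,000,000 / 1,073,741,824 = 298.02 GiB

298.02 GiB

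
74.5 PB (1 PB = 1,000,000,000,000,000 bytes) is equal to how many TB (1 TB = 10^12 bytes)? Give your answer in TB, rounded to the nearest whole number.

74,500 TB

74.5 PB × 1,000,000,000,000,000 bytes/PB = 74,500,000,000,000,000 bytes
1 TB = 1,000,000,000,000 bytes
74,500,000,000,000,000 / 1,000,000,000,000 = 74,500 TB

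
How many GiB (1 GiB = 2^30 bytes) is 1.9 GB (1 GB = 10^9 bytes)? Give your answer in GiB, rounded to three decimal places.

1.9 GB = 1.9 × 10^9 bytes = 1,900,000,000 bytes
1 GiB = 2^30 bytes = 1,073,741,824 bytes
1,900,000,000 / 1,073,741,824 = 1.770 GiB

1.770 GiB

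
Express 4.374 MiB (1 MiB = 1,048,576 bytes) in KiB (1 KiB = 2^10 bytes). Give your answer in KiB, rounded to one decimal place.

4.374 MiB × 1,048,576 bytes/MiB = 4,586,471.424 bytes
1 KiB = 1,024 bytes
4,586,471.424 / 1,024 = 4,479.0 KiB

4,479.0 KiB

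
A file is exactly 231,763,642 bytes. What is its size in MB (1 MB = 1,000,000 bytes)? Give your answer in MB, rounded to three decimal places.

231.764 MB

231,763,642 bytes given.
1 MB = 1,000,000 bytes
231,763,642 / 1,000,000 = 231.764 MB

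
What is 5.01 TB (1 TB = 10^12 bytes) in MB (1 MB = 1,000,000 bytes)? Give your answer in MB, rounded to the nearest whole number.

5.01 TB × 1,000,000,000,000 bytes/TB = 5,010,000,000,000 bytes
1 MB = 10^6 bytes = 1,000,000 bytes
5,010,000,000,000 / 1,000,000 = 5,010,000 MB

5,010,000 MB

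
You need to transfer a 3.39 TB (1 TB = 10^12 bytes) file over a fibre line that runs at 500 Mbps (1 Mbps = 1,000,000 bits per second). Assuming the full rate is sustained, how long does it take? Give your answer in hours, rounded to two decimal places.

15.07 hours

3.39 TB = 3,390,000,000,000 bytes = 27,120,000,000,000 bits
500 Mbps = 500,000,000 bits/s
time = 27,120,000,000,000 / 500,000,000 = 54,240.0000 s
54,240.0000 s / 3600 = 15.07 hours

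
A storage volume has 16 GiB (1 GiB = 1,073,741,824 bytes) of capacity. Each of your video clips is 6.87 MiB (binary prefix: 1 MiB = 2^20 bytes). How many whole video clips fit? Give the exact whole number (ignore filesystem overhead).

2,384

Capacity: 16 GiB = 17,179,869,184 bytes
Per item: 6.87 MiB = 7,203,717.12 bytes
⌊17,179,869,184 / 7,203,717.12⌋ = 2,384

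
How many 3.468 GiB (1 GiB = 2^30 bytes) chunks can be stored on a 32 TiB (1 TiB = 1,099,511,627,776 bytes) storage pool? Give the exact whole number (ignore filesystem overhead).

Capacity: 32 TiB = 35,184,372,088,832 bytes
Per item: 3.468 GiB = 3,723,736,645.632 bytes
⌊35,184,372,088,832 / 3,723,736,645.632⌋ = 9,448

9,448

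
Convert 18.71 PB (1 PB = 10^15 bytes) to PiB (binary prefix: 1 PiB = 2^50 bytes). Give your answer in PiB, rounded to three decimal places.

18.71 PB = 18.71 × 10^15 bytes = 18,710,000,000,000,000 bytes
1 PiB = 1,125,899,906,842,624 bytes
18,710,000,000,000,000 / 1,125,899,906,842,624 = 16.618 PiB

16.618 PiB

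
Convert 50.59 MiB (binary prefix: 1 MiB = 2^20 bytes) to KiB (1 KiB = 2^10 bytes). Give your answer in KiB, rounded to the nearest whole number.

50.59 MiB = 50.59 × 2^20 bytes = 53,047,459.84 bytes
1 KiB = 1,024 bytes
53,047,459.84 / 1,024 = 51,804 KiB

51,804 KiB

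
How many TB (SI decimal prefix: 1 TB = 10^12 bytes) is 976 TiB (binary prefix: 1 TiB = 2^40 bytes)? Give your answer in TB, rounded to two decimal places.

976 TiB × 1,099,511,627,776 bytes/TiB = 1,073,123,348,709,376 bytes
1 TB = 10^12 bytes = 1,000,000,000,000 bytes
1,073,123,348,709,376 / 1,000,000,000,000 = 1,073.12 TB

1,073.12 TB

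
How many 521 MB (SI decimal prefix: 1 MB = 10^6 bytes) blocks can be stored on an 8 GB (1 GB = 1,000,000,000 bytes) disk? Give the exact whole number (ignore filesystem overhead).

15

Capacity: 8 GB = 8,000,000,000 bytes
Per item: 521 MB = 521,000,000 bytes
⌊8,000,000,000 / 521,000,000⌋ = 15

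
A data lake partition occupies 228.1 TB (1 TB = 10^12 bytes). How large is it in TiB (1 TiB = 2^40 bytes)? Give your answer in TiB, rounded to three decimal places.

228.1 TB = 228.1 × 10^12 bytes = 228,100,000,000,000 bytes
1 TiB = 2^40 bytes = 1,099,511,627,776 bytes
228,100,000,000,000 / 1,099,511,627,776 = 207.456 TiB

207.456 TiB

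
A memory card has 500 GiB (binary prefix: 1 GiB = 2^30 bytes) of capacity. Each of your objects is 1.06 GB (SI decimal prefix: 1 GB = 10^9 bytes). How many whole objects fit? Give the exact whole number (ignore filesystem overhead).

506

Capacity: 500 GiB = 536,870,912,000 bytes
Per item: 1.06 GB = 1,060,000,000 bytes
⌊536,870,912,000 / 1,060,000,000⌋ = 506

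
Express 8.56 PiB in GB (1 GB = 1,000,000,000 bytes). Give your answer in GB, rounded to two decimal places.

9,637,703.20 GB

8.56 PiB = 8.56 × 2^50 bytes = 9,637,703,202,572,861.44 bytes
1 GB = 1,000,000,000 bytes
9,637,703,202,572,861.44 / 1,000,000,000 = 9,637,703.20 GB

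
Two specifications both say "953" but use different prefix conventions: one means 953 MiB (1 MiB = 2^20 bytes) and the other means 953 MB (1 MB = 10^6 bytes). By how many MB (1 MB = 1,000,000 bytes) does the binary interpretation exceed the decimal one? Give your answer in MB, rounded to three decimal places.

46.293 MB

953 MiB = 953 × 1,048,576 = 999,292,928 bytes
953 MB = 953 × 1,000,000 = 953,000,000 bytes
difference = 46,292,928 bytes
46,292,928 / 1,000,000 = 46.293 MB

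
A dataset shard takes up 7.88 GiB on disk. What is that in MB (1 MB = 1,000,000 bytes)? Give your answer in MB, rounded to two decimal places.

8,461.09 MB

7.88 GiB = 7.88 × 2^30 bytes = 8,461,085,573.12 bytes
1 MB = 10^6 bytes = 1,000,000 bytes
8,461,085,573.12 / 1,000,000 = 8,461.09 MB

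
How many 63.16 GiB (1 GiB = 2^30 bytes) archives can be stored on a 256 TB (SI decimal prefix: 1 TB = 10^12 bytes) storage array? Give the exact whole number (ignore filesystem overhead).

Capacity: 256 TB = 256,000,000,000,000 bytes
Per item: 63.16 GiB = 67,817,533,603.84 bytes
⌊256,000,000,000,000 / 67,817,533,603.84⌋ = 3,774

3,774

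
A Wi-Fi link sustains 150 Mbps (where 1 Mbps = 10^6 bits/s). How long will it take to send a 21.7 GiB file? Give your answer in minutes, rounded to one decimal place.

21.7 GiB = 23,300,197,580.8 bytes = 186,401,580,646.4 bits
150 Mbps = 150,000,000 bits/s
time = 186,401,580,646.4 / 150,000,000 = 1,242.68 s
1,242.68 s / 60 = 20.7 minutes

20.7 minutes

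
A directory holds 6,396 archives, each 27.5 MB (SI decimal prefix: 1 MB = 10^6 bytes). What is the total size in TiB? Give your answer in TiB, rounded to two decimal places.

0.16 TiB

Total = 6,396 × 27.5 MB = 175,890 MB
= 175,890 × 1,000,000 bytes = 175,890,000,000 bytes
1 TiB = 1,099,511,627,776 bytes
175,890,000,000 / 1,099,511,627,776 = 0.16 TiB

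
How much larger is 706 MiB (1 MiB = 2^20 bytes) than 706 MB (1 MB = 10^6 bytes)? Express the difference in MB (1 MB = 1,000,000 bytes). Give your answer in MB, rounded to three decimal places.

34.295 MB

706 MiB = 706 × 1,048,576 = 740,294,656 bytes
706 MB = 706 × 1,000,000 = 706,000,000 bytes
difference = 34,294,656 bytes
34,294,656 / 1,000,000 = 34.295 MB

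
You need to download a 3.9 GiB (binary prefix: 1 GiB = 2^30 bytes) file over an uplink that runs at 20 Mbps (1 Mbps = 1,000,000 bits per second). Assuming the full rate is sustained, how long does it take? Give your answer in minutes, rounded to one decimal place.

27.9 minutes

3.9 GiB = 4,187,593,113.6 bytes = 33,500,744,908.8 bits
20 Mbps = 20,000,000 bits/s
time = 33,500,744,908.8 / 20,000,000 = 1,675.04 s
1,675.04 s / 60 = 27.9 minutes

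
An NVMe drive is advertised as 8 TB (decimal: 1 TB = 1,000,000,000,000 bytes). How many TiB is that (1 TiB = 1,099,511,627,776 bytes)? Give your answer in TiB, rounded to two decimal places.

8 TB = 8 × 10^12 bytes = 8,000,000,000,000 bytes
1 TiB = 1,099,511,627,776 bytes
8,000,000,000,000 / 1,099,511,627,776 = 7.28 TiB

7.28 TiB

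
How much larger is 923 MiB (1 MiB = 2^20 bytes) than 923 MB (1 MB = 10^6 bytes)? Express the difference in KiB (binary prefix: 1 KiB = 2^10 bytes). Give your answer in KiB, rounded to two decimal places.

43,784.81 KiB

923 MiB = 923 × 1,048,576 = 967,835,648 bytes
923 MB = 923 × 1,000,000 = 923,000,000 bytes
difference = 44,835,648 bytes
44,835,648 / 1,024 = 43,784.81 KiB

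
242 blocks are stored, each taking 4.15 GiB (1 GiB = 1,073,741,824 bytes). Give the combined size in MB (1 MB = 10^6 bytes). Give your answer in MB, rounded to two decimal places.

Total = 242 × 4.15 GiB = 1004.3 GiB
= 1004.3 × 1,073,741,824 bytes = 1,078,358,913,843.2 bytes
1 MB = 1,000,000 bytes
1,078,358,913,843.2 / 1,000,000 = 1,078,358.91 MB

1,078,358.91 MB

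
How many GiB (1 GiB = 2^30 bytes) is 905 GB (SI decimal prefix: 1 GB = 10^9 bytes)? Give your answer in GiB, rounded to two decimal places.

842.85 GiB

905 GB = 905 × 10^9 bytes = 905,000,000,000 bytes
1 GiB = 2^30 bytes = 1,073,741,824 bytes
905,000,000,000 / 1,073,741,824 = 842.85 GiB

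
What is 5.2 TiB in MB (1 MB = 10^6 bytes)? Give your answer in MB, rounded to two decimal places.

5.2 TiB × 1,099,511,627,776 bytes/TiB = 5,717,460,464,435.2 bytes
1 MB = 1,000,000 bytes
5,717,460,464,435.2 / 1,000,000 = 5,717,460.46 MB

5,717,460.46 MB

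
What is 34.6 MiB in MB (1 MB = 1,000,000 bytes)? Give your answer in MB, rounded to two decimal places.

34.6 MiB × 1,048,576 bytes/MiB = 36,280,729.6 bytes
1 MB = 1,000,000 bytes
36,280,729.6 / 1,000,000 = 36.28 MB

36.28 MB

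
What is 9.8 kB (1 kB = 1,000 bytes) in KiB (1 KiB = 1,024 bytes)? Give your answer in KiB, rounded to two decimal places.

9.57 KiB

9.8 kB = 9.8 × 10^3 bytes = 9,800 bytes
1 KiB = 2^10 bytes = 1,024 bytes
9,800 / 1,024 = 9.57 KiB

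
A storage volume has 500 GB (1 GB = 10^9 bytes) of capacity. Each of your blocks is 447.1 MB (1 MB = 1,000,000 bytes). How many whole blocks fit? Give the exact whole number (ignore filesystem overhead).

1,118

Capacity: 500 GB = 500,000,000,000 bytes
Per item: 447.1 MB = 447,100,000 bytes
⌊500,000,000,000 / 447,100,000⌋ = 1,118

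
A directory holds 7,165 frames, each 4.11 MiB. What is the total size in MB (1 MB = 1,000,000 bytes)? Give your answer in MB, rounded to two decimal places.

Total = 7,165 × 4.11 MiB = 29448.15 MiB
= 29448.15 × 1,048,576 bytes = 30,878,623,334.4 bytes
1 MB = 1,000,000 bytes
30,878,623,334.4 / 1,000,000 = 30,878.62 MB

30,878.62 MB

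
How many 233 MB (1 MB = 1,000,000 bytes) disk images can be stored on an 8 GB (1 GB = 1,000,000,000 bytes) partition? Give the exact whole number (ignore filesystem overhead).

Capacity: 8 GB = 8,000,000,000 bytes
Per item: 233 MB = 233,000,000 bytes
⌊8,000,000,000 / 233,000,000⌋ = 34

34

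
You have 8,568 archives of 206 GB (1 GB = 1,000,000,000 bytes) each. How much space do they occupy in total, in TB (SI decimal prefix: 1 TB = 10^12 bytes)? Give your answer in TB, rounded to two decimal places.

Total = 8,568 × 206 GB = 1,765,008 GB
= 1,765,008 × 1,000,000,000 bytes = 1,765,008,000,000,000 bytes
1 TB = 1,000,000,000,000 bytes
1,765,008,000,000,000 / 1,000,000,000,000 = 1,765.01 TB

1,765.01 TB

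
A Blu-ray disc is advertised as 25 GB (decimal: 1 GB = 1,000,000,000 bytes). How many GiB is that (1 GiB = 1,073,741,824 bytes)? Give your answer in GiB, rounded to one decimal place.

23.3 GiB

25 GB = 25 × 10^9 bytes = 25,000,000,000 bytes
1 GiB = 2^30 bytes = 1,073,741,824 bytes
25,000,000,000 / 1,073,741,824 = 23.3 GiB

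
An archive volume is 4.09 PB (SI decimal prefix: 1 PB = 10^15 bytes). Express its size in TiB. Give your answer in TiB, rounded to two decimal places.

3,719.83 TiB

4.09 PB × 1,000,000,000,000,000 bytes/PB = 4,090,000,000,000,000 bytes
1 TiB = 2^40 bytes = 1,099,511,627,776 bytes
4,090,000,000,000,000 / 1,099,511,627,776 = 3,719.83 TiB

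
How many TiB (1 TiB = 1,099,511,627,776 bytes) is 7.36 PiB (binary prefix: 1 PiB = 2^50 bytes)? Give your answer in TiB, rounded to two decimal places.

7,536.64 TiB

7.36 PiB = 7.36 × 2^50 bytes = 8,286,623,314,361,712.64 bytes
1 TiB = 1,099,511,627,776 bytes
8,286,623,314,361,712.64 / 1,099,511,627,776 = 7,536.64 TiB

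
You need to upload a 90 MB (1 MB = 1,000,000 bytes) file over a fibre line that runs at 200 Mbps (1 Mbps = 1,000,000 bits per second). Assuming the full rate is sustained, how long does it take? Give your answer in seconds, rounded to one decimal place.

90 MB = 90,000,000 bytes = 720,000,000 bits
200 Mbps = 200,000,000 bits/s
time = 720,000,000 / 200,000,000 = 3.6 s

3.6 seconds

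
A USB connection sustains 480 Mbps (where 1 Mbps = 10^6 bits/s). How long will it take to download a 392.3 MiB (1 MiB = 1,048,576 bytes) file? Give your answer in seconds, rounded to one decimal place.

6.9 seconds

392.3 MiB = 411,356,364.8 bytes = 3,290,850,918.4 bits
480 Mbps = 480,000,000 bits/s
time = 3,290,850,918.4 / 480,000,000 = 6.9 s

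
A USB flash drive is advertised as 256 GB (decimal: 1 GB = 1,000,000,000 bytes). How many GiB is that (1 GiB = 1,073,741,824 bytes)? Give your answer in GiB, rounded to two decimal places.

238.42 GiB

256 GB = 256 × 10^9 bytes = 256,000,000,000 bytes
1 GiB = 2^30 bytes = 1,073,741,824 bytes
256,000,000,000 / 1,073,741,824 = 238.42 GiB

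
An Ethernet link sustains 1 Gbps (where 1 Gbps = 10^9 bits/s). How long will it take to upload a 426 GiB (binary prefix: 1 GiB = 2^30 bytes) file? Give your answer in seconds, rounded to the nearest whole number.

3,659 seconds

426 GiB = 457,414,017,024 bytes = 3,659,312,136,192 bits
1 Gbps = 1,000,000,000 bits/s
time = 3,659,312,136,192 / 1,000,000,000 = 3,659 s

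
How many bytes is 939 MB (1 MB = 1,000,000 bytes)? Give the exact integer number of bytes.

939,000,000 bytes

939 × 1,000,000 = 939,000,000 bytes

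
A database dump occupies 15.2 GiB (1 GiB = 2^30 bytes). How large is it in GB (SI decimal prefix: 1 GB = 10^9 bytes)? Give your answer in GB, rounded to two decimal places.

16.32 GB

15.2 GiB = 15.2 × 2^30 bytes = 16,320,875,724.8 bytes
1 GB = 1,000,000,000 bytes
16,320,875,724.8 / 1,000,000,000 = 16.32 GB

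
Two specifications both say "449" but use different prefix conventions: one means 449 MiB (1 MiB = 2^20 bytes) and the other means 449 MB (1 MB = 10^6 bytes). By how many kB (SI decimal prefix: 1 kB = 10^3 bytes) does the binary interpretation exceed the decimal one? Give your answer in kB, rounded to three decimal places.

21,810.624 kB

449 MiB = 449 × 1,048,576 = 470,810,624 bytes
449 MB = 449 × 1,000,000 = 449,000,000 bytes
difference = 21,810,624 bytes
21,810,624 / 1,000 = 21,810.624 kB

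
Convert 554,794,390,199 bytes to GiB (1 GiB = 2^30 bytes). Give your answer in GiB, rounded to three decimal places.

516.693 GiB

554,794,390,199 bytes given.
1 GiB = 2^30 bytes = 1,073,741,824 bytes
554,794,390,199 / 1,073,741,824 = 516.693 GiB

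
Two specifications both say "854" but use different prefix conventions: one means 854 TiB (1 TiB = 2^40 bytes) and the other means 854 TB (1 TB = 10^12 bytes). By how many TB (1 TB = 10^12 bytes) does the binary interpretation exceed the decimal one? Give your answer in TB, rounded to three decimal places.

854 TiB = 854 × 1,099,511,627,776 = 938,982,930,120,704 bytes
854 TB = 854 × 1,000,000,000,000 = 854,000,000,000,000 bytes
difference = 84,982,930,120,704 bytes
84,982,930,120,704 / 1,000,000,000,000 = 84.983 TB

84.983 TB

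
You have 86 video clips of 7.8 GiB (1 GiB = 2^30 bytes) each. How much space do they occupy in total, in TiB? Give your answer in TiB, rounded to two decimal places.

Total = 86 × 7.8 GiB = 670.8 GiB
= 670.8 × 1,073,741,824 bytes = 720,266,015,539.2 bytes
1 TiB = 1,099,511,627,776 bytes
720,266,015,539.2 / 1,099,511,627,776 = 0.66 TiB

0.66 TiB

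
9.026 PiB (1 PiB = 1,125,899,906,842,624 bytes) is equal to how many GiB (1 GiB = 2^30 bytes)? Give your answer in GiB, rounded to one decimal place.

9.026 PiB = 9.026 × 2^50 bytes = 10,162,372,559,161,524.224 bytes
1 GiB = 2^30 bytes = 1,073,741,824 bytes
10,162,372,559,161,524.224 / 1,073,741,824 = 9,464,447.0 GiB

9,464,447.0 GiB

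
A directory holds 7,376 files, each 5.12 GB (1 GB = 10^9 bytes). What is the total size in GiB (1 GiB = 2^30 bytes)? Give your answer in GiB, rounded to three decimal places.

35,171.509 GiB

Total = 7,376 × 5.12 GB = 37765.12 GB
= 37765.12 × 1,000,000,000 bytes = 37,765,120,000,000 bytes
1 GiB = 1,073,741,824 bytes
37,765,120,000,000 / 1,073,741,824 = 35,171.509 GiB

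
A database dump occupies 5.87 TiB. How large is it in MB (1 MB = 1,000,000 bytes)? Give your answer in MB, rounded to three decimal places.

6,454,133.255 MB

5.87 TiB = 5.87 × 2^40 bytes = 6,454,133,255,045.12 bytes
1 MB = 10^6 bytes = 1,000,000 bytes
6,454,133,255,045.12 / 1,000,000 = 6,454,133.255 MB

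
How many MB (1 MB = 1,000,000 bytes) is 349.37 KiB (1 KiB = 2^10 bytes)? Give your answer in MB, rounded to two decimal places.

349.37 KiB = 349.37 × 2^10 bytes = 357,754.88 bytes
1 MB = 1,000,000 bytes
357,754.88 / 1,000,000 = 0.36 MB

0.36 MB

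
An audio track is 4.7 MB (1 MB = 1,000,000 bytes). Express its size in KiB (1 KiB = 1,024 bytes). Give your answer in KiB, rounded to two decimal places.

4,589.84 KiB

4.7 MB = 4.7 × 10^6 bytes = 4,700,000 bytes
1 KiB = 1,024 bytes
4,700,000 / 1,024 = 4,589.84 KiB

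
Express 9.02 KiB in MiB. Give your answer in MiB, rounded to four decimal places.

9.02 KiB × 1,024 bytes/KiB = 9,236.48 bytes
1 MiB = 1,048,576 bytes
9,236.48 / 1,048,576 = 0.0088 MiB

0.0088 MiB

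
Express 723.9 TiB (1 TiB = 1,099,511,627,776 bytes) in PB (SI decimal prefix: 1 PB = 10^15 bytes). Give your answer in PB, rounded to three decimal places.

723.9 TiB × 1,099,511,627,776 bytes/TiB = 795,936,467,347,046.4 bytes
1 PB = 10^15 bytes = 1,000,000,000,000,000 bytes
795,936,467,347,046.4 / 1,000,000,000,000,000 = 0.796 PB

0.796 PB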